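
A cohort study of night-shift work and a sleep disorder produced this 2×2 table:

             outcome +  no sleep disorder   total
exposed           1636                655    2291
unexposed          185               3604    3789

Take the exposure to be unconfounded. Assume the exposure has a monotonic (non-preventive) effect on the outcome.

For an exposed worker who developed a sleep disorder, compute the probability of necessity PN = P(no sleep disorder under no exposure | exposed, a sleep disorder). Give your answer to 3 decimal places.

p₁ = P(outcome | exposed) = 1636/2291 = 0.7141
p₀ = P(outcome | unexposed) = 185/3789 = 0.048826
Under exogeneity and monotonicity, PN = (p₁ − p₀)/p₁.
PN = (0.7141 − 0.048826) / 0.7141 ≈ 0.9316

PN ≈ 0.932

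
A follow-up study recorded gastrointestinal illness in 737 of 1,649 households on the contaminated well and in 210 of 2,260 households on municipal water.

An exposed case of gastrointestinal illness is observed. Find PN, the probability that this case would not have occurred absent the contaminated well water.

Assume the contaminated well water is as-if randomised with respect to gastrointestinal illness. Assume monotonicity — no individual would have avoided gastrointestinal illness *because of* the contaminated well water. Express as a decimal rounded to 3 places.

p₁ = P(outcome | exposed) = 737/1649 = 0.44694
p₀ = P(outcome | unexposed) = 210/2260 = 0.09292
Under exogeneity and monotonicity, PN = (p₁ − p₀) / p₁.
PN = (0.44694 − 0.09292) / 0.44694 = 0.35402 / 0.44694 ≈ 0.7921

PN ≈ 0.792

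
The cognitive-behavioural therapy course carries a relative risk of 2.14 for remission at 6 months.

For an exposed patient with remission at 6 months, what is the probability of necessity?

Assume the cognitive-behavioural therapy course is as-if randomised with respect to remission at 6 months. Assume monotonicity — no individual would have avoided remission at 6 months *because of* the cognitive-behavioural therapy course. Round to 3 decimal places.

PN ≈ 0.533

Under exogeneity and monotonicity, PN = (RR − 1) / RR = 1 − 1/RR.
PN = (2.14 − 1) / 2.14 = 1.14 / 2.14 ≈ 0.5327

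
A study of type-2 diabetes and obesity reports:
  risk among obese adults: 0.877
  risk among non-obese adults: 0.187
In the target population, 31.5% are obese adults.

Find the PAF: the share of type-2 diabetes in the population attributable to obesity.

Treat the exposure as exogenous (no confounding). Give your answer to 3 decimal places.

PAF ≈ 0.538

Let p₁ = 0.877, p₀ = 0.187.
Overall risk P(Y=1) = π·p₁ + (1−π)·p₀ = 0.315×0.877 + 0.685×0.187 = 0.40435.
Under exogeneity, PAF = [P(Y=1) − p₀] / P(Y=1).
PAF = (0.40435 − 0.187) / 0.40435 ≈ 0.5375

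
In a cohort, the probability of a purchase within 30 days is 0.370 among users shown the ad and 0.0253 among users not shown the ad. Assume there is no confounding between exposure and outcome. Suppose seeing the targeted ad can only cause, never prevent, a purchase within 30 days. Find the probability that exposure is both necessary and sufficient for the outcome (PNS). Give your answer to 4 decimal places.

PNS ≈ 0.3447

Let p₁ = 0.37, p₀ = 0.0253.
Under exogeneity and monotonicity, PNS = p₁ − p₀.
PNS = 0.37 − 0.0253 = 0.3447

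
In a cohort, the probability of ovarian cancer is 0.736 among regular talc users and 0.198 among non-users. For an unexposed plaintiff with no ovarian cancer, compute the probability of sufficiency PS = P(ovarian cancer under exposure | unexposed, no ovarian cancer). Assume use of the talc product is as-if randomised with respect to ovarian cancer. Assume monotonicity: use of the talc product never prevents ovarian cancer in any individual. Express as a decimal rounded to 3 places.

Let p₁ = 0.736, p₀ = 0.198.
Under exogeneity and monotonicity, PS = (p₁ − p₀) / (1 − p₀).
PS = (0.736 − 0.198) / (1 − 0.198) = 0.538 / 0.802 ≈ 0.6708

PS ≈ 0.671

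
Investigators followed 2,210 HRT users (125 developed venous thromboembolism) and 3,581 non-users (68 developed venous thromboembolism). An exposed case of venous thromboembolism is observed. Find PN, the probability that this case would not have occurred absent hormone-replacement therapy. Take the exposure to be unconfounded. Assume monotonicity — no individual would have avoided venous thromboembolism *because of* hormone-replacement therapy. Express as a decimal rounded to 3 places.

p₁ = P(outcome | exposed) = 125/2210 = 0.056561
p₀ = P(outcome | unexposed) = 68/3581 = 0.018989
Under exogeneity and monotonicity, PN = (p₁ − p₀) / p₁.
PN = (0.056561 − 0.018989) / 0.056561 = 0.037572 / 0.056561 ≈ 0.6643

PN ≈ 0.664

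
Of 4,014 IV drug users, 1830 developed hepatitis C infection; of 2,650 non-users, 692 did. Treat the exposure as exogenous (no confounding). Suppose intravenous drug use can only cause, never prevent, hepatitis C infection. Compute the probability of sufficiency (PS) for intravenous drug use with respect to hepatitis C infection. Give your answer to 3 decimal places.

p₁ = P(outcome | exposed) = 1830/4014 = 0.4559
p₀ = P(outcome | unexposed) = 692/2650 = 0.26113
Under exogeneity and monotonicity, PS = (p₁ − p₀) / (1 − p₀).
PS = (0.4559 − 0.26113) / (1 − 0.26113) = 0.19477 / 0.73887 ≈ 0.2636

PS ≈ 0.264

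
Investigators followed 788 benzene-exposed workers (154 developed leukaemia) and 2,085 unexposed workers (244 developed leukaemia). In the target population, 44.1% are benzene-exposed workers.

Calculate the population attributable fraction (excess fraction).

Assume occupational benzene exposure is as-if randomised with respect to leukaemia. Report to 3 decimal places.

PAF ≈ 0.228

p₁ = P(outcome | exposed) = 154/788 = 0.19543
p₀ = P(outcome | unexposed) = 244/2085 = 0.11703
Overall risk P(Y=1) = π·p₁ + (1−π)·p₀ = 0.441×0.19543 + 0.559×0.11703 = 0.1516.
Under exogeneity, PAF = [P(Y=1) − p₀] / P(Y=1).
PAF = (0.1516 − 0.11703) / 0.1516 ≈ 0.2281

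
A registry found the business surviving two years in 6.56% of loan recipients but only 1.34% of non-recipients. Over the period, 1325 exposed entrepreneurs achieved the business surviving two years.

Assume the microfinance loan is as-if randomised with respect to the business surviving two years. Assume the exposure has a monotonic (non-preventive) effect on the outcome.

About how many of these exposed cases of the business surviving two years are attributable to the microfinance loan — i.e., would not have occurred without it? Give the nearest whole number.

about 1054 cases

p₁ = 0.0656, p₀ = 0.0134.
PN = (p₁ − p₀)/p₁ = (0.0656 − 0.0134) / 0.0656 ≈ 0.79573.
Attributable cases ≈ PN × (exposed cases) = 0.79573 × 1325 ≈ 1054.34.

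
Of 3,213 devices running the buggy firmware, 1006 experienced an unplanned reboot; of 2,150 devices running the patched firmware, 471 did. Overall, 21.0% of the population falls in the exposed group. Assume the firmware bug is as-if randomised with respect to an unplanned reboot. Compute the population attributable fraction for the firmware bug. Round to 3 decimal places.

PAF ≈ 0.083

p₁ = P(outcome | exposed) = 1006/3213 = 0.3131
p₀ = P(outcome | unexposed) = 471/2150 = 0.21907
Overall risk P(Y=1) = π·p₁ + (1−π)·p₀ = 0.21×0.3131 + 0.79×0.21907 = 0.23882.
Under exogeneity, PAF = [P(Y=1) − p₀] / P(Y=1).
PAF = (0.23882 − 0.21907) / 0.23882 ≈ 0.0827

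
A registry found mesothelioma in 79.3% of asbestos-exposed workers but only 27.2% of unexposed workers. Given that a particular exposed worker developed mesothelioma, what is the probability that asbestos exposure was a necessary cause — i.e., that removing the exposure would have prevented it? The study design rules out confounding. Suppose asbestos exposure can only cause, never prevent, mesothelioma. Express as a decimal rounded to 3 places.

p₁ = 0.793, p₀ = 0.272.
Under exogeneity and monotonicity, PN = (p₁ − p₀) / p₁.
PN = (0.793 − 0.272) / 0.793 = 0.521 / 0.793 ≈ 0.6570

PN ≈ 0.657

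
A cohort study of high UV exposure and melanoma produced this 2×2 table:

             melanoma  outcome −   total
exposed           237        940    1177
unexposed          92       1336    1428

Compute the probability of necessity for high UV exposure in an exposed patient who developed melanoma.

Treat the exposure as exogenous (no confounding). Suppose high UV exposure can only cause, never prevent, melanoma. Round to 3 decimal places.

p₁ = P(outcome | exposed) = 237/1177 = 0.20136
p₀ = P(outcome | unexposed) = 92/1428 = 0.064426
Under exogeneity and monotonicity, PN = (p₁ − p₀) / p₁.
PN = (0.20136 − 0.064426) / 0.20136 = 0.13693 / 0.20136 ≈ 0.6800

PN ≈ 0.680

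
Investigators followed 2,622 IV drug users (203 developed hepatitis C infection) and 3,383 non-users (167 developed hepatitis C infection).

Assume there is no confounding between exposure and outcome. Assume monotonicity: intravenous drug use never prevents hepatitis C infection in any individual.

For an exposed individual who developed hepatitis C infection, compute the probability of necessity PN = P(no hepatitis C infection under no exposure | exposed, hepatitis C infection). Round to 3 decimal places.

p₁ = P(outcome | exposed) = 203/2622 = 0.077422
p₀ = P(outcome | unexposed) = 167/3383 = 0.049364
Under exogeneity and monotonicity, PN = (p₁ − p₀) / p₁.
PN = (0.077422 − 0.049364) / 0.077422 = 0.028057 / 0.077422 ≈ 0.3624

PN ≈ 0.362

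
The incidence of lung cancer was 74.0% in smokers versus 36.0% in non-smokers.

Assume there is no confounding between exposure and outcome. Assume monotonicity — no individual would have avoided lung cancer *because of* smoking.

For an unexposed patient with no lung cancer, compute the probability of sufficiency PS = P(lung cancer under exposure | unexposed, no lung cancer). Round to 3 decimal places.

p₁ = 0.74, p₀ = 0.36.
Under exogeneity and monotonicity, PS = (p₁ − p₀) / (1 − p₀).
PS = (0.74 − 0.36) / (1 − 0.36) = 0.38 / 0.64 ≈ 0.5938

PS ≈ 0.594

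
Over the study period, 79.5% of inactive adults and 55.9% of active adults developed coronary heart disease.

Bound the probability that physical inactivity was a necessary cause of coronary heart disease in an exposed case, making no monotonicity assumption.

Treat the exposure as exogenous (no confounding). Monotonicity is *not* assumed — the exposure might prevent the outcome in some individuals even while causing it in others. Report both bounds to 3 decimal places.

0.297 ≤ PN ≤ 0.555

p₁ = 0.795, p₀ = 0.559.
Under exogeneity alone the bounds on PN are max{0,(p₁−p₀)/p₁} ≤ PN ≤ min{1,(1−p₀)/p₁}.
  lower = (p₁ − p₀)/p₁ = 0.236 / 0.795 ≈ 0.2969
  upper = min{1, (1 − p₀)/p₁} = 0.441 / 0.795 ≈ 0.5547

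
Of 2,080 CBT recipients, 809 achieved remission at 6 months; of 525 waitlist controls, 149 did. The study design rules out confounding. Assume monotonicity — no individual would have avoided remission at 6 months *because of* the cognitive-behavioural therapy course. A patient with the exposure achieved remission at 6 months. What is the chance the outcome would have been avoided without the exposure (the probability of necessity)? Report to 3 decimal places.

p₁ = P(outcome | exposed) = 809/2080 = 0.38894
p₀ = P(outcome | unexposed) = 149/525 = 0.28381
Under exogeneity and monotonicity, PN = (p₁ − p₀) / p₁.
PN = (0.38894 − 0.28381) / 0.38894 = 0.10513 / 0.38894 ≈ 0.2703

PN ≈ 0.270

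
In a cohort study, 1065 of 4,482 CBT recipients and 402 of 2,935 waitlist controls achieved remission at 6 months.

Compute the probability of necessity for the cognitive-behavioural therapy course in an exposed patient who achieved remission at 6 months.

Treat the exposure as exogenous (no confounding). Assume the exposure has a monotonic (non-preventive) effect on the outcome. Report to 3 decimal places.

p₁ = P(outcome | exposed) = 1065/4482 = 0.23762
p₀ = P(outcome | unexposed) = 402/2935 = 0.13697
Under exogeneity and monotonicity, PN = (p₁ − p₀) / p₁.
PN = (0.23762 − 0.13697) / 0.23762 = 0.10065 / 0.23762 ≈ 0.4236

PN ≈ 0.424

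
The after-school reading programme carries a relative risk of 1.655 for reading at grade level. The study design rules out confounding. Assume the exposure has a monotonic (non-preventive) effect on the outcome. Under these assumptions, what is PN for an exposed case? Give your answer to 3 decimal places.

PN ≈ 0.396

Under exogeneity and monotonicity, PN = (RR − 1) / RR = 1 − 1/RR.
PN = (1.655 − 1) / 1.655 = 0.655 / 1.655 ≈ 0.3958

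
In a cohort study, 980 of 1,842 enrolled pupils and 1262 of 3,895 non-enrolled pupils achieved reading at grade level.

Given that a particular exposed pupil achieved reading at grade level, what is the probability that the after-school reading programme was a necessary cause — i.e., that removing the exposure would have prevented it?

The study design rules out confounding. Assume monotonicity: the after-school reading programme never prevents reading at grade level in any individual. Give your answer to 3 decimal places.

PN ≈ 0.391

p₁ = P(outcome | exposed) = 980/1842 = 0.53203
p₀ = P(outcome | unexposed) = 1262/3895 = 0.32401
Under exogeneity and monotonicity, PN = (p₁ − p₀) / p₁.
PN = (0.53203 − 0.32401) / 0.53203 = 0.20803 / 0.53203 ≈ 0.3910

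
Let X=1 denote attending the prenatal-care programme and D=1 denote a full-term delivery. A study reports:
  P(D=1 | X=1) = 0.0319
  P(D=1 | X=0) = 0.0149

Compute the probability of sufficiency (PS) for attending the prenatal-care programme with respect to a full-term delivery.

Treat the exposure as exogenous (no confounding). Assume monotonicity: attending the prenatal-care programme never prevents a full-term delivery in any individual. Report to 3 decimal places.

Let p₁ = 0.0319, p₀ = 0.0149.
Under exogeneity and monotonicity, PS = (p₁ − p₀) / (1 − p₀).
PS = (0.0319 − 0.0149) / (1 − 0.0149) = 0.017 / 0.9851 ≈ 0.0173

PS ≈ 0.017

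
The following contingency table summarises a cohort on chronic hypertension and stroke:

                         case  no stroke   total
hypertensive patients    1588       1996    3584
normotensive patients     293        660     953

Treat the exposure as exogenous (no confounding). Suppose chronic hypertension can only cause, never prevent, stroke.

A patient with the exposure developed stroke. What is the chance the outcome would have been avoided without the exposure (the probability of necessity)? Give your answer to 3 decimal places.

p₁ = P(outcome | exposed) = 1588/3584 = 0.44308
p₀ = P(outcome | unexposed) = 293/953 = 0.30745
Under exogeneity and monotonicity, PN = (p₁ − p₀)/p₁.
PN = (0.44308 − 0.30745) / 0.44308 ≈ 0.3061

PN ≈ 0.306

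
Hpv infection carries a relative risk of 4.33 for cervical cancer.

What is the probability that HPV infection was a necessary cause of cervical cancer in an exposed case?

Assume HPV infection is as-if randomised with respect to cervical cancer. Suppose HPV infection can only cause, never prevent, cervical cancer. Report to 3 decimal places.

PN ≈ 0.769

Under exogeneity and monotonicity, PN = (RR − 1) / RR = 1 − 1/RR.
PN = (4.33 − 1) / 4.33 = 3.33 / 4.33 ≈ 0.7691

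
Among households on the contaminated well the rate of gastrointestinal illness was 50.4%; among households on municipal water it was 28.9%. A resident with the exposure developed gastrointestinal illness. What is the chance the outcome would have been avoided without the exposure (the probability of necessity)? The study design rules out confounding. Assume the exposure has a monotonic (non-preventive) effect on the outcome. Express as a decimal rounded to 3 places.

p₁ = 0.504, p₀ = 0.289.
Under exogeneity and monotonicity, PN = (p₁ − p₀) / p₁.
PN = (0.504 − 0.289) / 0.504 = 0.215 / 0.504 ≈ 0.4266

PN ≈ 0.427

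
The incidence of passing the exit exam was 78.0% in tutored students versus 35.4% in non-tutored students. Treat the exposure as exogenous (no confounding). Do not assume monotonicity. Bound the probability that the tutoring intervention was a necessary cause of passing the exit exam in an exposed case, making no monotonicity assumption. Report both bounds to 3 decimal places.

p₁ = 0.78, p₀ = 0.354.
Under exogeneity alone the bounds on PN are max{0,(p₁−p₀)/p₁} ≤ PN ≤ min{1,(1−p₀)/p₁}.
  lower = (p₁ − p₀)/p₁ = 0.426 / 0.78 ≈ 0.5462
  upper = min{1, (1 − p₀)/p₁} = 0.646 / 0.78 ≈ 0.8282

0.546 ≤ PN ≤ 0.828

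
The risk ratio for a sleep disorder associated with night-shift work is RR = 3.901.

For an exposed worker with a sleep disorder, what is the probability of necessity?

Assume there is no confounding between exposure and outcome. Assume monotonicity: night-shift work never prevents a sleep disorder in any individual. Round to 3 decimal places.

PN ≈ 0.744

Under exogeneity and monotonicity, PN = (RR − 1) / RR = 1 − 1/RR.
PN = (3.901 − 1) / 3.901 = 2.901 / 3.901 ≈ 0.7437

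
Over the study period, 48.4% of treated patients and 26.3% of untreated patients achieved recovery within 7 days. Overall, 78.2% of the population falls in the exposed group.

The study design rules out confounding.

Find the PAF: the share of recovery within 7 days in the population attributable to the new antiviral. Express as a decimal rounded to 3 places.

p₁ = 0.484, p₀ = 0.263.
Overall risk P(Y=1) = π·p₁ + (1−π)·p₀ = 0.782×0.484 + 0.218×0.263 = 0.43582.
Under exogeneity, PAF = [P(Y=1) − p₀] / P(Y=1).
PAF = (0.43582 − 0.263) / 0.43582 ≈ 0.3965

PAF ≈ 0.397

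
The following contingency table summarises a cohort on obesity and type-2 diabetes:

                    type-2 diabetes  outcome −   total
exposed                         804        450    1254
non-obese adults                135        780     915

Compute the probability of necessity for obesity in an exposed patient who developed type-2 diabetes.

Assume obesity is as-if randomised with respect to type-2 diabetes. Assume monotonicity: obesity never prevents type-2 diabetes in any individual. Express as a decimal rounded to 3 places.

PN ≈ 0.770

p₁ = P(outcome | exposed) = 804/1254 = 0.64115
p₀ = P(outcome | unexposed) = 135/915 = 0.14754
Under exogeneity and monotonicity, PN = (p₁ − p₀)/p₁.
PN = (0.64115 − 0.14754) / 0.64115 ≈ 0.7699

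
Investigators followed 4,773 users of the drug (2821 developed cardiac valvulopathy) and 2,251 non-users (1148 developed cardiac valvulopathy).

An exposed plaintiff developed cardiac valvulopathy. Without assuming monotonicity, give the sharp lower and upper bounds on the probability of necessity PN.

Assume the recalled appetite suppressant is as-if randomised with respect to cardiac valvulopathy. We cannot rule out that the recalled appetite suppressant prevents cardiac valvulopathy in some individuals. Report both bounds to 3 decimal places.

0.137 ≤ PN ≤ 0.829

p₁ = P(outcome | exposed) = 2821/4773 = 0.59103
p₀ = P(outcome | unexposed) = 1148/2251 = 0.51
Under exogeneity alone the bounds on PN are max{0,(p₁−p₀)/p₁} ≤ PN ≤ min{1,(1−p₀)/p₁}.
  lower = (p₁ − p₀)/p₁ = 0.081037 / 0.59103 ≈ 0.1371
  upper = min{1, (1 − p₀)/p₁} = 0.49 / 0.59103 ≈ 0.8291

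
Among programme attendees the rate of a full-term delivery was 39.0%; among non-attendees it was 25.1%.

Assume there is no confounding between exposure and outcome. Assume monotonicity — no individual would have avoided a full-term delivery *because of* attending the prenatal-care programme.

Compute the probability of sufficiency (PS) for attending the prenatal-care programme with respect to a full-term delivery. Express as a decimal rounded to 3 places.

PS ≈ 0.186

p₁ = 0.39, p₀ = 0.251.
Under exogeneity and monotonicity, PS = (p₁ − p₀) / (1 − p₀).
PS = (0.39 − 0.251) / (1 − 0.251) = 0.139 / 0.749 ≈ 0.1856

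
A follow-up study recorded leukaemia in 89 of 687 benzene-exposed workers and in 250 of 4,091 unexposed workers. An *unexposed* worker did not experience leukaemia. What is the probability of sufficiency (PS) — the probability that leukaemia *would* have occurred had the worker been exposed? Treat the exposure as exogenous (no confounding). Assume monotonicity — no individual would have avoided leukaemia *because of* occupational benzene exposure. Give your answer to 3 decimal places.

PS ≈ 0.073

p₁ = P(outcome | exposed) = 89/687 = 0.12955
p₀ = P(outcome | unexposed) = 250/4091 = 0.06111
Under exogeneity and monotonicity, PS = (p₁ − p₀) / (1 − p₀).
PS = (0.12955 − 0.06111) / (1 − 0.06111) = 0.068439 / 0.93889 ≈ 0.0729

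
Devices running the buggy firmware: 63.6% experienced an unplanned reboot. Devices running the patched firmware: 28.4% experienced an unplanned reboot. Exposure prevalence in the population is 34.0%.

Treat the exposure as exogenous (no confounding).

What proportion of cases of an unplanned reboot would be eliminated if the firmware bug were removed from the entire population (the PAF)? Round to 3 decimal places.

p₁ = 0.636, p₀ = 0.284.
Overall risk P(Y=1) = π·p₁ + (1−π)·p₀ = 0.34×0.636 + 0.66×0.284 = 0.40368.
Under exogeneity, PAF = [P(Y=1) − p₀] / P(Y=1).
PAF = (0.40368 − 0.284) / 0.40368 ≈ 0.2965

PAF ≈ 0.296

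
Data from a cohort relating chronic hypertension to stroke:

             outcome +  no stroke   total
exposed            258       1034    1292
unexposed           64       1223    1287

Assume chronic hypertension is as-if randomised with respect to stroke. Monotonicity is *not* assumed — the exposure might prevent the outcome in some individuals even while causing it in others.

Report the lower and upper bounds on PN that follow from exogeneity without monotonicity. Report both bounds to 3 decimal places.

0.751 ≤ PN ≤ 1.000

p₁ = P(outcome | exposed) = 258/1292 = 0.19969
p₀ = P(outcome | unexposed) = 64/1287 = 0.049728
Under exogeneity alone the bounds on PN are max{0,(p₁−p₀)/p₁} ≤ PN ≤ min{1,(1−p₀)/p₁}.
  lower = (p₁ − p₀)/p₁ = 0.14996 / 0.19969 ≈ 0.7510
  upper = min{1, (1 − p₀)/p₁} = 0.95027 / 0.19969 ≈ 4.7587 → capped at 1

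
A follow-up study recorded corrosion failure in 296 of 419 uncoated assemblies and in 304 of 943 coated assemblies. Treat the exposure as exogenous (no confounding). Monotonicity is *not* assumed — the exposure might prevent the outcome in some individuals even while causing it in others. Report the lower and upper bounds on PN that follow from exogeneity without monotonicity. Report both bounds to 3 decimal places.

0.544 ≤ PN ≤ 0.959

p₁ = P(outcome | exposed) = 296/419 = 0.70644
p₀ = P(outcome | unexposed) = 304/943 = 0.32238
Under exogeneity alone the bounds on PN are max{0,(p₁−p₀)/p₁} ≤ PN ≤ min{1,(1−p₀)/p₁}.
  lower = (p₁ − p₀)/p₁ = 0.38407 / 0.70644 ≈ 0.5437
  upper = min{1, (1 − p₀)/p₁} = 0.67762 / 0.70644 ≈ 0.9592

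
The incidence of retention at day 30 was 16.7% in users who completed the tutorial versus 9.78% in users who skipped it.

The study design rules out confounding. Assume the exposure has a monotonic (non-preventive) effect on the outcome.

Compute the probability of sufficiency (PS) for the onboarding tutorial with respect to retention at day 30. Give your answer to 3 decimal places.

p₁ = 0.167, p₀ = 0.0978.
Under exogeneity and monotonicity, PS = (p₁ − p₀) / (1 − p₀).
PS = (0.167 − 0.0978) / (1 − 0.0978) = 0.0692 / 0.9022 ≈ 0.0767

PS ≈ 0.077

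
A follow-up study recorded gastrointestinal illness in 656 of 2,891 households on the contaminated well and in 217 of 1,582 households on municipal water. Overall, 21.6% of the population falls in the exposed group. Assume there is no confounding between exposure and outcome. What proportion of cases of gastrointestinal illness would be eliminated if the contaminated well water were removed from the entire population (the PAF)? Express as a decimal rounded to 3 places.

PAF ≈ 0.124

p₁ = P(outcome | exposed) = 656/2891 = 0.22691
p₀ = P(outcome | unexposed) = 217/1582 = 0.13717
Overall risk P(Y=1) = π·p₁ + (1−π)·p₀ = 0.216×0.22691 + 0.784×0.13717 = 0.15655.
Under exogeneity, PAF = [P(Y=1) − p₀] / P(Y=1).
PAF = (0.15655 − 0.13717) / 0.15655 ≈ 0.1238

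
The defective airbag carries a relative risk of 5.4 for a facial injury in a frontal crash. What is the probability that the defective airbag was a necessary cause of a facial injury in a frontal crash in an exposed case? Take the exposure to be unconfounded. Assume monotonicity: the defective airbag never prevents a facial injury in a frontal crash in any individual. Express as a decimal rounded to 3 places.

PN ≈ 0.815

Under exogeneity and monotonicity, PN = (RR − 1) / RR = 1 − 1/RR.
PN = (5.4 − 1) / 5.4 = 4.4 / 5.4 ≈ 0.8148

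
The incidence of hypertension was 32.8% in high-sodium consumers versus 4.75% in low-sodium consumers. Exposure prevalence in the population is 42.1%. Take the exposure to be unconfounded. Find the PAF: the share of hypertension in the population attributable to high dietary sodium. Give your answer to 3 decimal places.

PAF ≈ 0.713

p₁ = 0.328, p₀ = 0.0475.
Overall risk P(Y=1) = π·p₁ + (1−π)·p₀ = 0.421×0.328 + 0.579×0.0475 = 0.16559.
Under exogeneity, PAF = [P(Y=1) − p₀] / P(Y=1).
PAF = (0.16559 − 0.0475) / 0.16559 ≈ 0.7131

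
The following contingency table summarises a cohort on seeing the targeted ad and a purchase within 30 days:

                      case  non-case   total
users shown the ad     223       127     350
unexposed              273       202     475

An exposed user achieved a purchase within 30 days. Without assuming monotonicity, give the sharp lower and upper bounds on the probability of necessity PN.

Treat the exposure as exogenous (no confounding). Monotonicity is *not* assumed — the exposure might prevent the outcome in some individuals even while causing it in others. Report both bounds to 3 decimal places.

p₁ = P(outcome | exposed) = 223/350 = 0.63714
p₀ = P(outcome | unexposed) = 273/475 = 0.57474
Under exogeneity alone the bounds on PN are max{0,(p₁−p₀)/p₁} ≤ PN ≤ min{1,(1−p₀)/p₁}.
  lower = (p₁ − p₀)/p₁ = 0.062406 / 0.63714 ≈ 0.0979
  upper = min{1, (1 − p₀)/p₁} = 0.42526 / 0.63714 ≈ 0.6675

0.098 ≤ PN ≤ 0.667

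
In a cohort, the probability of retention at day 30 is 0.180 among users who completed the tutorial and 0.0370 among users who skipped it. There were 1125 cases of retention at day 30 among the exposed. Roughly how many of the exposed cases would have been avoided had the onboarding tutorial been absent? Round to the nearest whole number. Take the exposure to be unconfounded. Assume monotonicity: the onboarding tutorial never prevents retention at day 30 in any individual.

Let p₁ = 0.18, p₀ = 0.037.
PN = (p₁ − p₀)/p₁ = (0.18 − 0.037) / 0.18 ≈ 0.79444.
Attributable cases ≈ PN × (exposed cases) = 0.79444 × 1125 ≈ 893.75.

about 894 cases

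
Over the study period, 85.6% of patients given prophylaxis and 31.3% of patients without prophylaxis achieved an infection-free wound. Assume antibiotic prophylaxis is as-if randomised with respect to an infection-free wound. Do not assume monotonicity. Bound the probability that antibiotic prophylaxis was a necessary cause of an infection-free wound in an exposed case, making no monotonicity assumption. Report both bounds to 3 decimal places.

p₁ = 0.856, p₀ = 0.313.
Under exogeneity alone the bounds on PN are max{0,(p₁−p₀)/p₁} ≤ PN ≤ min{1,(1−p₀)/p₁}.
  lower = (p₁ − p₀)/p₁ = 0.543 / 0.856 ≈ 0.6343
  upper = min{1, (1 − p₀)/p₁} = 0.687 / 0.856 ≈ 0.8026

0.634 ≤ PN ≤ 0.803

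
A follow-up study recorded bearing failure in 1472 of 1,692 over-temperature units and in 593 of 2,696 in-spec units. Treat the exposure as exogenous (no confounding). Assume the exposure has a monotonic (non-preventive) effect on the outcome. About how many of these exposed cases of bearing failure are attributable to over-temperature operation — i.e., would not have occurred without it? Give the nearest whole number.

about 1100 cases

p₁ = P(outcome | exposed) = 1472/1692 = 0.86998
p₀ = P(outcome | unexposed) = 593/2696 = 0.21996
PN = (p₁ − p₀)/p₁ = (0.86998 − 0.21996) / 0.86998 ≈ 0.74717.
Attributable cases ≈ PN × (exposed cases) = 0.74717 × 1472 ≈ 1099.84.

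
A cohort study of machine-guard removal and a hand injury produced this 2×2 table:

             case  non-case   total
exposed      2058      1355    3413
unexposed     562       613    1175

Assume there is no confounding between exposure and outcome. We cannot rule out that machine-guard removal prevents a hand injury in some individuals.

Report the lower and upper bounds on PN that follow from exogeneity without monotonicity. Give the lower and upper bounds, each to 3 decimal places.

0.207 ≤ PN ≤ 0.865

p₁ = P(outcome | exposed) = 2058/3413 = 0.60299
p₀ = P(outcome | unexposed) = 562/1175 = 0.4783
Under exogeneity alone the bounds on PN are max{0,(p₁−p₀)/p₁} ≤ PN ≤ min{1,(1−p₀)/p₁}.
  lower = (p₁ − p₀)/p₁ = 0.12469 / 0.60299 ≈ 0.2068
  upper = min{1, (1 − p₀)/p₁} = 0.5217 / 0.60299 ≈ 0.8652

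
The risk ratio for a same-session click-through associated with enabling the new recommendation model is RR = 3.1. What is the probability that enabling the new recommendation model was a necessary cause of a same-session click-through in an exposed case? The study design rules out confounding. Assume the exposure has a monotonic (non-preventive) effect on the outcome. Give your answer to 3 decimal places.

Under exogeneity and monotonicity, PN = (RR − 1) / RR = 1 − 1/RR.
PN = (3.1 − 1) / 3.1 = 2.1 / 3.1 ≈ 0.6774

PN ≈ 0.677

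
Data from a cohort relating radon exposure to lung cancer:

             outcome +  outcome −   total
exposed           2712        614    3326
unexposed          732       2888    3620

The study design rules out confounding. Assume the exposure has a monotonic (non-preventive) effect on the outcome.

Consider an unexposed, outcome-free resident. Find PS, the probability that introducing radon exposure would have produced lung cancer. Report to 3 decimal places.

p₁ = P(outcome | exposed) = 2712/3326 = 0.81539
p₀ = P(outcome | unexposed) = 732/3620 = 0.20221
Under exogeneity and monotonicity, PS = (p₁ − p₀) / (1 − p₀).
PS = (0.81539 − 0.20221) / (1 − 0.20221) = 0.61318 / 0.79779 ≈ 0.7686

PS ≈ 0.769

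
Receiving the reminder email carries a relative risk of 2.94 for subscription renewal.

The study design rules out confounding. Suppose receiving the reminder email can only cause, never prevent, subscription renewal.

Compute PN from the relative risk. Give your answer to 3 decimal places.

PN ≈ 0.660

Under exogeneity and monotonicity, PN = (RR − 1) / RR = 1 − 1/RR.
PN = (2.94 − 1) / 2.94 = 1.94 / 2.94 ≈ 0.6599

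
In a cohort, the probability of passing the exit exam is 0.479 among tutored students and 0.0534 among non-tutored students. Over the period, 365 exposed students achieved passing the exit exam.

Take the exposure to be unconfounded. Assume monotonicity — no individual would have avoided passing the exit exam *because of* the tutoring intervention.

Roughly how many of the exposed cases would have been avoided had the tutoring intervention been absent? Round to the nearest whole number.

Let p₁ = 0.479, p₀ = 0.0534.
PN = (p₁ − p₀)/p₁ = (0.479 − 0.0534) / 0.479 ≈ 0.88852.
Attributable cases ≈ PN × (exposed cases) = 0.88852 × 365 ≈ 324.31.

about 324 cases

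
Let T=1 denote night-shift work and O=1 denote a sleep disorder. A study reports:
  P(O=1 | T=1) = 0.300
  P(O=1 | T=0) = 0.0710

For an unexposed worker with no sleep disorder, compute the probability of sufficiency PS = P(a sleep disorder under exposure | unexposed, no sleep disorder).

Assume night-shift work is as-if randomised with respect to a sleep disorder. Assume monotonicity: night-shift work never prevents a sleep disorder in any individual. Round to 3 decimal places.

PS ≈ 0.247

Let p₁ = 0.3, p₀ = 0.071.
Under exogeneity and monotonicity, PS = (p₁ − p₀) / (1 − p₀).
PS = (0.3 − 0.071) / (1 − 0.071) = 0.229 / 0.929 ≈ 0.2465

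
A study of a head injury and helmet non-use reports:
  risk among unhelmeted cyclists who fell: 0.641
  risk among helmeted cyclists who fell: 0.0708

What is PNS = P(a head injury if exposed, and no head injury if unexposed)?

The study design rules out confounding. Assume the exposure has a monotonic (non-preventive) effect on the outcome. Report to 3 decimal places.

PNS ≈ 0.570

Let p₁ = 0.641, p₀ = 0.0708.
Under exogeneity and monotonicity, PNS = p₁ − p₀.
PNS = 0.641 − 0.0708 = 0.5702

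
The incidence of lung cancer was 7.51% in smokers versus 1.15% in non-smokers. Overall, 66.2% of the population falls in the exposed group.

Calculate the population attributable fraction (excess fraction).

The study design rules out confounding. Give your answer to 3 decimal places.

PAF ≈ 0.785

p₁ = 0.0751, p₀ = 0.0115.
Overall risk P(Y=1) = π·p₁ + (1−π)·p₀ = 0.662×0.0751 + 0.338×0.0115 = 0.053603.
Under exogeneity, PAF = [P(Y=1) − p₀] / P(Y=1).
PAF = (0.053603 − 0.0115) / 0.053603 ≈ 0.7855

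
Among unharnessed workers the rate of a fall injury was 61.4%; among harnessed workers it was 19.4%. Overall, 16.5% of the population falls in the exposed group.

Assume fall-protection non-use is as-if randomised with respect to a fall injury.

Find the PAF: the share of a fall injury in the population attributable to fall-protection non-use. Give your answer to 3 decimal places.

p₁ = 0.614, p₀ = 0.194.
Overall risk P(Y=1) = π·p₁ + (1−π)·p₀ = 0.165×0.614 + 0.835×0.194 = 0.2633.
Under exogeneity, PAF = [P(Y=1) − p₀] / P(Y=1).
PAF = (0.2633 − 0.194) / 0.2633 ≈ 0.2632

PAF ≈ 0.263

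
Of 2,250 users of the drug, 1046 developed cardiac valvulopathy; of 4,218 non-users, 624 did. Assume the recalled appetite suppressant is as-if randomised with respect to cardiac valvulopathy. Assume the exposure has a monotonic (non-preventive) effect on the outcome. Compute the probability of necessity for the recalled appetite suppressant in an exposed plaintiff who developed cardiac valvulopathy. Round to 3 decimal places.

p₁ = P(outcome | exposed) = 1046/2250 = 0.46489
p₀ = P(outcome | unexposed) = 624/4218 = 0.14794
Under exogeneity and monotonicity, PN = (p₁ − p₀) / p₁.
PN = (0.46489 − 0.14794) / 0.46489 = 0.31695 / 0.46489 ≈ 0.6818

PN ≈ 0.682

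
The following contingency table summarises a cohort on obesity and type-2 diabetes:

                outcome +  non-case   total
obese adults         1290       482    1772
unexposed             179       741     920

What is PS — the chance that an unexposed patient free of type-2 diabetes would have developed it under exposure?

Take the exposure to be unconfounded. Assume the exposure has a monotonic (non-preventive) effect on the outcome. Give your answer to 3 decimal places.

p₁ = P(outcome | exposed) = 1290/1772 = 0.72799
p₀ = P(outcome | unexposed) = 179/920 = 0.19457
Under exogeneity and monotonicity, PS = (p₁ − p₀) / (1 − p₀).
PS = (0.72799 − 0.19457) / (1 − 0.19457) = 0.53343 / 0.80543 ≈ 0.6623

PS ≈ 0.662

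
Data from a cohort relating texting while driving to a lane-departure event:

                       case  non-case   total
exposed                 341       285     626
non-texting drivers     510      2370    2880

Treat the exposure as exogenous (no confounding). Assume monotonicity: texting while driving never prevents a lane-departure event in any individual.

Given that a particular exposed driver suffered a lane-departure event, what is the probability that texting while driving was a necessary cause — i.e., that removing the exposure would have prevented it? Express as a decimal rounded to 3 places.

PN ≈ 0.675

p₁ = P(outcome | exposed) = 341/626 = 0.54473
p₀ = P(outcome | unexposed) = 510/2880 = 0.17708
Under exogeneity and monotonicity, PN = (p₁ − p₀) / p₁.
PN = (0.54473 − 0.17708) / 0.54473 = 0.36765 / 0.54473 ≈ 0.6749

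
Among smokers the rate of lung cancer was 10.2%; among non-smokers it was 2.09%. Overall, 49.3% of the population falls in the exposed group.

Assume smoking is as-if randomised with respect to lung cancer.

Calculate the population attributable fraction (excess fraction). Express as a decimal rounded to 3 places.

p₁ = 0.102, p₀ = 0.0209.
Overall risk P(Y=1) = π·p₁ + (1−π)·p₀ = 0.493×0.102 + 0.507×0.0209 = 0.060882.
Under exogeneity, PAF = [P(Y=1) − p₀] / P(Y=1).
PAF = (0.060882 − 0.0209) / 0.060882 ≈ 0.6567

PAF ≈ 0.657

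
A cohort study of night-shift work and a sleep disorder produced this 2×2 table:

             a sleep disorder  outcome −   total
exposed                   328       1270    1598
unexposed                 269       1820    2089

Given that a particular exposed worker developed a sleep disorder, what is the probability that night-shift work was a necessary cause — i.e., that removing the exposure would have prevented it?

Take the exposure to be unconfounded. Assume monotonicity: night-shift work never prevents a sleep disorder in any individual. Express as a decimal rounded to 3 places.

p₁ = P(outcome | exposed) = 328/1598 = 0.20526
p₀ = P(outcome | unexposed) = 269/2089 = 0.12877
Under exogeneity and monotonicity, PN = (p₁ − p₀)/p₁.
PN = (0.20526 − 0.12877) / 0.20526 ≈ 0.3726

PN ≈ 0.373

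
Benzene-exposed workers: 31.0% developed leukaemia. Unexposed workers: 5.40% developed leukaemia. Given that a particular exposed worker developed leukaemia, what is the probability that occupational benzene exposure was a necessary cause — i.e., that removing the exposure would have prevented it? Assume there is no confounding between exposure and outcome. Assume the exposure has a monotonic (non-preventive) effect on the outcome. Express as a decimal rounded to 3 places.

PN ≈ 0.826

p₁ = 0.31, p₀ = 0.054.
Under exogeneity and monotonicity, PN = (p₁ − p₀) / p₁.
PN = (0.31 − 0.054) / 0.31 = 0.256 / 0.31 ≈ 0.8258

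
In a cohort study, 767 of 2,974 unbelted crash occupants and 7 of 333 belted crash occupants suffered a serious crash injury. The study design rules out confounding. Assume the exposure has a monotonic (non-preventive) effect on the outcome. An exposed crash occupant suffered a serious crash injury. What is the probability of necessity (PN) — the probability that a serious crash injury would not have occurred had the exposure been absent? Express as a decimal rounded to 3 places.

p₁ = P(outcome | exposed) = 767/2974 = 0.2579
p₀ = P(outcome | unexposed) = 7/333 = 0.021021
Under exogeneity and monotonicity, PN = (p₁ − p₀) / p₁.
PN = (0.2579 − 0.021021) / 0.2579 = 0.23688 / 0.2579 ≈ 0.9185

PN ≈ 0.918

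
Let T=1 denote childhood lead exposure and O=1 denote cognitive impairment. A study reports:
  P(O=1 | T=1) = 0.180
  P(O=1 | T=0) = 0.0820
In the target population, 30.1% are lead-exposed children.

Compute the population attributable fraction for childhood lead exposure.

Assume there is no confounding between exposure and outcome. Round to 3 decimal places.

PAF ≈ 0.265

Let p₁ = 0.18, p₀ = 0.082.
Overall risk P(Y=1) = π·p₁ + (1−π)·p₀ = 0.301×0.18 + 0.699×0.082 = 0.1115.
Under exogeneity, PAF = [P(Y=1) − p₀] / P(Y=1).
PAF = (0.1115 − 0.082) / 0.1115 ≈ 0.2646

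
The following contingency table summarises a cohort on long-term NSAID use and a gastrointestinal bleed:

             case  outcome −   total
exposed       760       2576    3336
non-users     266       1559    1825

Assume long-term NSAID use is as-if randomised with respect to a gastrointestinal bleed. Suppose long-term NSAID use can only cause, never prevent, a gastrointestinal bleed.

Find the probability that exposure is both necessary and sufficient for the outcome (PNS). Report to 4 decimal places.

p₁ = P(outcome | exposed) = 760/3336 = 0.22782
p₀ = P(outcome | unexposed) = 266/1825 = 0.14575
Under exogeneity and monotonicity, PNS = p₁ − p₀.
PNS = 0.22782 − 0.14575 = 0.082064

PNS ≈ 0.0821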